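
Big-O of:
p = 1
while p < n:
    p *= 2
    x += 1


Per nesting level: O(log n) = O(log n)
Complexity: O(log n)


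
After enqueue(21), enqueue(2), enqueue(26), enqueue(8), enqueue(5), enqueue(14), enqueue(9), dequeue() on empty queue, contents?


enqueue(21) -> [21]
enqueue(2) -> [21, 2]
enqueue(26) -> [21, 2, 26]
enqueue(8) -> [21, 2, 26, 8]
enqueue(5) -> [21, 2, 26, 8, 5]
enqueue(14) -> [21, 2, 26, 8, 5, 14]
enqueue(9) -> [21, 2, 26, 8, 5, 14, 9]
dequeue() returns 21 -> [2, 26, 8, 5, 14, 9]
Final queue (front to back): [2, 26, 8, 5, 14, 9]


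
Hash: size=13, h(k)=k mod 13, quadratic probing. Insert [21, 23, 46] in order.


Insertions: 21->slot 8; 23->slot 10; 46->slot 7
Table: [None, None, None, None, None, None, None, 46, 21, None, 23, None, None]


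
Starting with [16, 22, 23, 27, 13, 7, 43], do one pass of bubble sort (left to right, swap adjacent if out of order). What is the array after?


After one pass: [16, 22, 23, 13, 7, 27, 43]


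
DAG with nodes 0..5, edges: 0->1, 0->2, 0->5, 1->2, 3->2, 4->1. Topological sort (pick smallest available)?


Kahn's algorithm, process smallest node first
Order: [0, 3, 4, 1, 2, 5]


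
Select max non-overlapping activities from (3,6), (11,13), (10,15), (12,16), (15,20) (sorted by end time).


Greedy: pick earliest-ending, then skip overlaps.
Selected (3 activities): [(3, 6), (11, 13), (15, 20)]


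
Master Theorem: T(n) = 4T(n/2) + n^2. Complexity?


a=4, b=2, c=2. log_2(4)=2 = c=2. Case 2: O(n^c log n) = O(n^2 log n)
Complexity: O(n^2 log n)


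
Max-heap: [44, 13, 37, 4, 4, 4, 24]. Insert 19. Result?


Append 19: [44, 13, 37, 4, 4, 4, 24, 19]
Bubble up: swap idx 7(19) with idx 3(4); swap idx 3(19) with idx 1(13)
Result: [44, 19, 37, 13, 4, 4, 24, 4]


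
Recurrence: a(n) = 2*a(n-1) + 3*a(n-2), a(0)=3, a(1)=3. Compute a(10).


Build bottom-up:
...a(8)=9843, a(9)=29523, a(10)=2*29523+3*9843=88575


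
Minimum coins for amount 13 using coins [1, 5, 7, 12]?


dp[0]=0; dp[i]=1+min(dp[i-c] for c in coins)
...dp[8]=2, dp[9]=3, dp[10]=2, dp[11]=3, dp[12]=1, dp[13]=2
Minimum coins for 13 = 2


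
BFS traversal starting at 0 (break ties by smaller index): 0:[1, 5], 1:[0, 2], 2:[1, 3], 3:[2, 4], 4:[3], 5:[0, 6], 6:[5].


BFS queue: start with [0]
Visit order: [0, 1, 5, 2, 6, 3, 4]


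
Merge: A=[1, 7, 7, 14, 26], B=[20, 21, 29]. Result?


Compare heads, take smaller each step.
Merged: [1, 7, 7, 14, 20, 21, 26, 29]


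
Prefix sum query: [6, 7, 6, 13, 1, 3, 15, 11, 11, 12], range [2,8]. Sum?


Prefix sums: [0, 6, 13, 19, 32, 33, 36, 51, 62, 73, 85]
Sum[2..8] = prefix[9] - prefix[2] = 73 - 13 = 60


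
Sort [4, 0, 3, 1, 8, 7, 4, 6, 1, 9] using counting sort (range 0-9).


Count array: [1, 2, 0, 1, 2, 0, 1, 1, 1, 1]
Reconstruct: [0, 1, 1, 3, 4, 4, 6, 7, 8, 9]


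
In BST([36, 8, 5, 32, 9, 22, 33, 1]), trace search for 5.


BST root = 36
Search for 5: compare at each node
Path: [36, 8, 5]


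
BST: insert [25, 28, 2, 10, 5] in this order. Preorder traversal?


Root = 25; build tree by BST insertion.
Preorder traversal: [25, 2, 10, 5, 28]


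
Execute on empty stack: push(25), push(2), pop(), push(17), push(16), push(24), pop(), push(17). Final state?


push(25) -> [25]
push(2) -> [25, 2]
pop() returns 2 -> [25]
push(17) -> [25, 17]
push(16) -> [25, 17, 16]
push(24) -> [25, 17, 16, 24]
pop() returns 24 -> [25, 17, 16]
push(17) -> [25, 17, 16, 17]
Final stack (bottom to top): [25, 17, 16, 17]


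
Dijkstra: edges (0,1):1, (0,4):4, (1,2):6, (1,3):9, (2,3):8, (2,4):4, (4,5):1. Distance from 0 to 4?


Dijkstra from 0:
Distances: {0: 0, 1: 1, 2: 7, 3: 10, 4: 4, 5: 5}
Shortest distance to 4 = 4, path = [0, 4]


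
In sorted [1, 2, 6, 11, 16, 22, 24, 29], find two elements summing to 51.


Two pointers: lo=0, hi=7
Found pair: (22, 29) summing to 51


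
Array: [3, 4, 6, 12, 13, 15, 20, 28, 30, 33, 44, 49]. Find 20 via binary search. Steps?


Search for 20:
[0,11] mid=5 arr[5]=15
[6,11] mid=8 arr[8]=30
[6,7] mid=6 arr[6]=20
Total: 3 comparisons


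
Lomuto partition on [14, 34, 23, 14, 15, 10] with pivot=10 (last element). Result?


Elements <= 10 go left of pivot.
Result: [10, 34, 23, 14, 15, 14], pivot at index 0


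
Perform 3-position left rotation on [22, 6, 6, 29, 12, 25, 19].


Left rotate by 3: [29, 12, 25, 19, 22, 6, 6]


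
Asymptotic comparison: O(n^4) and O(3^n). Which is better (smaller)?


quartic grows slower than exponential (base 3)
O(n^4) is asymptotically smaller; O(3^n) grows faster


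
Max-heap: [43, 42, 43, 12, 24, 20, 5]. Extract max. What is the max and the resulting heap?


Max = 43
Replace root with last, heapify down
Resulting heap: [43, 42, 20, 12, 24, 5]


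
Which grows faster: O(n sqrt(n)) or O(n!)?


n^1.5 grows slower than factorial
O(n sqrt(n)) is asymptotically smaller; O(n!) grows faster


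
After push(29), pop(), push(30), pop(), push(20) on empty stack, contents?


push(29) -> [29]
pop() returns 29 -> []
push(30) -> [30]
pop() returns 30 -> []
push(20) -> [20]
Final stack (bottom to top): [20]


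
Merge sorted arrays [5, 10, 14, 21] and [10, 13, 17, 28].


Compare heads, take smaller each step.
Merged: [5, 10, 10, 13, 14, 17, 21, 28]


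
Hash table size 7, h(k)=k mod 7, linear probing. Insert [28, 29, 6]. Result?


Insertions: 28->slot 0; 29->slot 1; 6->slot 6
Table: [28, 29, None, None, None, None, 6]


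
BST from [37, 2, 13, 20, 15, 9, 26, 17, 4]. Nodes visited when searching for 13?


BST root = 37
Search for 13: compare at each node
Path: [37, 2, 13]


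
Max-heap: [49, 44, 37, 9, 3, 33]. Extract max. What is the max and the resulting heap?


Max = 49
Replace root with last, heapify down
Resulting heap: [44, 33, 37, 9, 3]


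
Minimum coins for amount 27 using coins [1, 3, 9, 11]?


dp[0]=0; dp[i]=1+min(dp[i-c] for c in coins)
...dp[22]=2, dp[23]=3, dp[24]=4, dp[25]=3, dp[26]=4, dp[27]=3
Minimum coins for 27 = 3


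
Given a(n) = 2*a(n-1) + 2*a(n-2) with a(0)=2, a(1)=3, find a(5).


Build bottom-up:
...a(3)=26, a(4)=72, a(5)=2*72+2*26=196


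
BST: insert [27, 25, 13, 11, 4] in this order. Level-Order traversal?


Root = 27; build tree by BST insertion.
Level-Order traversal: [27, 25, 13, 11, 4]


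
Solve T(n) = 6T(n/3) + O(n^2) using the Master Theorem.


a=6, b=3, c=2. log_3(6)=1.631 < c=2. Case 3: O(n^c) = O(n^2)
Complexity: O(n^2)


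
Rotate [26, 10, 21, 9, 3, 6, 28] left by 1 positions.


Left rotate by 1: [10, 21, 9, 3, 6, 28, 26]


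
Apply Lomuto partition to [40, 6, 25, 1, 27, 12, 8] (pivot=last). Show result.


Elements <= 8 go left of pivot.
Result: [6, 1, 8, 40, 27, 12, 25], pivot at index 2


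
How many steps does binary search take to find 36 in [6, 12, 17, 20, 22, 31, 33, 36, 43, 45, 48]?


Search for 36:
[0,10] mid=5 arr[5]=31
[6,10] mid=8 arr[8]=43
[6,7] mid=6 arr[6]=33
[7,7] mid=7 arr[7]=36
Total: 4 comparisons


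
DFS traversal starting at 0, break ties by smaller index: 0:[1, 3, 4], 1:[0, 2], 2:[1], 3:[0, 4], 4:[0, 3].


DFS stack-based: start with [0]
Visit order: [0, 1, 2, 3, 4]


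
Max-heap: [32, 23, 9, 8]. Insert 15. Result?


Append 15: [32, 23, 9, 8, 15]
Bubble up: no swaps needed
Result: [32, 23, 9, 8, 15]


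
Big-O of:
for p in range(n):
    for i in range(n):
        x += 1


Per nesting level: O(n) * O(n) = O(n^2)
Complexity: O(n^2)


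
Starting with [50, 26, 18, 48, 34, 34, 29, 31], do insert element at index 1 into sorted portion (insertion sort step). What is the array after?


After one pass: [26, 50, 18, 48, 34, 34, 29, 31]


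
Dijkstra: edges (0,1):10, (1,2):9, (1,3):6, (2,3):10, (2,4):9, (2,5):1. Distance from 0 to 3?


Dijkstra from 0:
Distances: {0: 0, 1: 10, 2: 19, 3: 16, 4: 28, 5: 20}
Shortest distance to 3 = 16, path = [0, 1, 3]


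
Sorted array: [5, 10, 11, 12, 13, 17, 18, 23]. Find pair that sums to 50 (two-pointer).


Two pointers: lo=0, hi=7
No pair sums to 50


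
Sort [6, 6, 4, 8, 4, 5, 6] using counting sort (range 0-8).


Count array: [0, 0, 0, 0, 2, 1, 3, 0, 1]
Reconstruct: [4, 4, 5, 6, 6, 6, 8]


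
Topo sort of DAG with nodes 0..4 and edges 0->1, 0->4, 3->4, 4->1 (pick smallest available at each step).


Kahn's algorithm, process smallest node first
Order: [0, 2, 3, 4, 1]


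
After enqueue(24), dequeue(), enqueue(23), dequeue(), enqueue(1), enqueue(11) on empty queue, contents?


enqueue(24) -> [24]
dequeue() returns 24 -> []
enqueue(23) -> [23]
dequeue() returns 23 -> []
enqueue(1) -> [1]
enqueue(11) -> [1, 11]
Final queue (front to back): [1, 11]


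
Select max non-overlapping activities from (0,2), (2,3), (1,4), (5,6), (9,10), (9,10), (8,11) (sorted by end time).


Greedy: pick earliest-ending, then skip overlaps.
Selected (4 activities): [(0, 2), (2, 3), (5, 6), (9, 10)]


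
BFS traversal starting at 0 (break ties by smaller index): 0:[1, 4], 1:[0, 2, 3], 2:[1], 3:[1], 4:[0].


BFS queue: start with [0]
Visit order: [0, 1, 4, 2, 3]


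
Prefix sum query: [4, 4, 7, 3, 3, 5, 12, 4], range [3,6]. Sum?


Prefix sums: [0, 4, 8, 15, 18, 21, 26, 38, 42]
Sum[3..6] = prefix[7] - prefix[3] = 38 - 15 = 23


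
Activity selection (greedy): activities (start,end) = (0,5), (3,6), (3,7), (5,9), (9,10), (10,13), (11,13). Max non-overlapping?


Greedy: pick earliest-ending, then skip overlaps.
Selected (4 activities): [(0, 5), (5, 9), (9, 10), (10, 13)]


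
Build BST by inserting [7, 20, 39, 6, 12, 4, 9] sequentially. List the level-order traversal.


Root = 7; build tree by BST insertion.
Level-Order traversal: [7, 6, 20, 4, 12, 39, 9]


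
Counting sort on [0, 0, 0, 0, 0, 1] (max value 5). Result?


Count array: [5, 1, 0, 0, 0, 0]
Reconstruct: [0, 0, 0, 0, 0, 1]


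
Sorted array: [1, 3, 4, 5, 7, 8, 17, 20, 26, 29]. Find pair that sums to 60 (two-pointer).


Two pointers: lo=0, hi=9
No pair sums to 60


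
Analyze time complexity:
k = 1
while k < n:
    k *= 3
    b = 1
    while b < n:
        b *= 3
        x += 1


Per nesting level: O(log n) * O(log n) = O((log n)^2)
Complexity: O((log n)^2)


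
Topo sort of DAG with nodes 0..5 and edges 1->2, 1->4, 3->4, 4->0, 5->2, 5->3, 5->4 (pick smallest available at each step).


Kahn's algorithm, process smallest node first
Order: [1, 5, 2, 3, 4, 0]


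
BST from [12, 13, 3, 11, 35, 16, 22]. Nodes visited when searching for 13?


BST root = 12
Search for 13: compare at each node
Path: [12, 13]


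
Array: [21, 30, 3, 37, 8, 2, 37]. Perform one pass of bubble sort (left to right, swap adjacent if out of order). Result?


After one pass: [21, 3, 30, 8, 2, 37, 37]


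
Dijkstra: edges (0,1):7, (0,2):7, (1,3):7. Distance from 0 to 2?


Dijkstra from 0:
Distances: {0: 0, 1: 7, 2: 7, 3: 14}
Shortest distance to 2 = 7, path = [0, 2]


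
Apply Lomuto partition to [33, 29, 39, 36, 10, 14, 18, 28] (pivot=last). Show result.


Elements <= 28 go left of pivot.
Result: [10, 14, 18, 28, 33, 29, 39, 36], pivot at index 3


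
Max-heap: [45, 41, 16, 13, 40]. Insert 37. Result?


Append 37: [45, 41, 16, 13, 40, 37]
Bubble up: swap idx 5(37) with idx 2(16)
Result: [45, 41, 37, 13, 40, 16]


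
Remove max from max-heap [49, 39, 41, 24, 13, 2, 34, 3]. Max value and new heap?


Max = 49
Replace root with last, heapify down
Resulting heap: [41, 39, 34, 24, 13, 2, 3]


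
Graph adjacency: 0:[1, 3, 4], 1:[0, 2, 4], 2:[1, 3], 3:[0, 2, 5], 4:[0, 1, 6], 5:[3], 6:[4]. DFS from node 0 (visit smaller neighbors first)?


DFS stack-based: start with [0]
Visit order: [0, 1, 2, 3, 5, 4, 6]


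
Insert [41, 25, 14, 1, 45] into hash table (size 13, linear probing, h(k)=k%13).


Insertions: 41->slot 2; 25->slot 12; 14->slot 1; 1->slot 3; 45->slot 6
Table: [None, 14, 41, 1, None, None, 45, None, None, None, None, None, 25]


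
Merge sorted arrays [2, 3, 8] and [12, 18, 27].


Compare heads, take smaller each step.
Merged: [2, 3, 8, 12, 18, 27]


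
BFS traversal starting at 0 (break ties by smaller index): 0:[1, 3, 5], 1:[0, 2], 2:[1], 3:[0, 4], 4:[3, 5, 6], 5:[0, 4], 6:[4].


BFS queue: start with [0]
Visit order: [0, 1, 3, 5, 2, 4, 6]


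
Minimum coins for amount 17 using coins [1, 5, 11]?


dp[0]=0; dp[i]=1+min(dp[i-c] for c in coins)
...dp[12]=2, dp[13]=3, dp[14]=4, dp[15]=3, dp[16]=2, dp[17]=3
Minimum coins for 17 = 3


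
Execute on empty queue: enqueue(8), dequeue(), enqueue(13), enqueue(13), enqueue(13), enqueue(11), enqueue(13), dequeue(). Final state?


enqueue(8) -> [8]
dequeue() returns 8 -> []
enqueue(13) -> [13]
enqueue(13) -> [13, 13]
enqueue(13) -> [13, 13, 13]
enqueue(11) -> [13, 13, 13, 11]
enqueue(13) -> [13, 13, 13, 11, 13]
dequeue() returns 13 -> [13, 13, 11, 13]
Final queue (front to back): [13, 13, 11, 13]


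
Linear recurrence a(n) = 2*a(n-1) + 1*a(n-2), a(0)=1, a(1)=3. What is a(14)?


Build bottom-up:
...a(12)=47321, a(13)=114243, a(14)=2*114243+1*47321=275807


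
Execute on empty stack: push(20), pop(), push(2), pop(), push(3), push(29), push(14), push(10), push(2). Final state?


push(20) -> [20]
pop() returns 20 -> []
push(2) -> [2]
pop() returns 2 -> []
push(3) -> [3]
push(29) -> [3, 29]
push(14) -> [3, 29, 14]
push(10) -> [3, 29, 14, 10]
push(2) -> [3, 29, 14, 10, 2]
Final stack (bottom to top): [3, 29, 14, 10, 2]


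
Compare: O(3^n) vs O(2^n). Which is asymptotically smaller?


exponential grows slower than exponential (base 3)
O(2^n) is asymptotically smaller; O(3^n) grows faster


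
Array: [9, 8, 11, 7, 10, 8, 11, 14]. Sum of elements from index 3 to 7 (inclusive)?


Prefix sums: [0, 9, 17, 28, 35, 45, 53, 64, 78]
Sum[3..7] = prefix[8] - prefix[3] = 78 - 28 = 50


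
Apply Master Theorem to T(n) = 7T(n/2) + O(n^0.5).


a=7, b=2, c=0.5. log_2(7)=2.807 > c=0.5. Case 1: O(n^log_b(a)) = O(n^2.807)
Complexity: O(n^2.807)


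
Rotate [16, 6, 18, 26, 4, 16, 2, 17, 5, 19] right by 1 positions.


Right rotate by 1: [19, 16, 6, 18, 26, 4, 16, 2, 17, 5]


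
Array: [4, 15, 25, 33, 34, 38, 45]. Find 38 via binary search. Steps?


Search for 38:
[0,6] mid=3 arr[3]=33
[4,6] mid=5 arr[5]=38
Total: 2 comparisons


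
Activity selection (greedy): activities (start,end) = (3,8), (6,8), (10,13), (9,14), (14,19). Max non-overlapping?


Greedy: pick earliest-ending, then skip overlaps.
Selected (3 activities): [(3, 8), (10, 13), (14, 19)]


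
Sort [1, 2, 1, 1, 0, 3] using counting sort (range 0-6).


Count array: [1, 3, 1, 1, 0, 0, 0]
Reconstruct: [0, 1, 1, 1, 2, 3]


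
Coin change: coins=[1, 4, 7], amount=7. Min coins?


dp[0]=0; dp[i]=1+min(dp[i-c] for c in coins)
...dp[2]=2, dp[3]=3, dp[4]=1, dp[5]=2, dp[6]=3, dp[7]=1
Minimum coins for 7 = 1


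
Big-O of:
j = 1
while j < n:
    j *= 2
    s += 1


Per nesting level: O(log n) = O(log n)
Complexity: O(log n)


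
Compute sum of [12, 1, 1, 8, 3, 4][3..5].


Prefix sums: [0, 12, 13, 14, 22, 25, 29]
Sum[3..5] = prefix[6] - prefix[3] = 29 - 14 = 15


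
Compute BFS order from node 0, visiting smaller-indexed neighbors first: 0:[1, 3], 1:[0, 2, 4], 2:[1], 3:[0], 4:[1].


BFS queue: start with [0]
Visit order: [0, 1, 3, 2, 4]


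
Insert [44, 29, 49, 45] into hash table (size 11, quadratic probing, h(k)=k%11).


Insertions: 44->slot 0; 29->slot 7; 49->slot 5; 45->slot 1
Table: [44, 45, None, None, None, 49, None, 29, None, None, None]


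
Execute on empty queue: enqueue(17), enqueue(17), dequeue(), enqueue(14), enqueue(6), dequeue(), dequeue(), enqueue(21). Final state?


enqueue(17) -> [17]
enqueue(17) -> [17, 17]
dequeue() returns 17 -> [17]
enqueue(14) -> [17, 14]
enqueue(6) -> [17, 14, 6]
dequeue() returns 17 -> [14, 6]
dequeue() returns 14 -> [6]
enqueue(21) -> [6, 21]
Final queue (front to back): [6, 21]


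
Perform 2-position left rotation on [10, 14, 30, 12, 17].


Left rotate by 2: [30, 12, 17, 10, 14]


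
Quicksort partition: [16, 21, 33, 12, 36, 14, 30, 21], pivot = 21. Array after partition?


Elements <= 21 go left of pivot.
Result: [16, 21, 12, 14, 21, 33, 30, 36], pivot at index 4


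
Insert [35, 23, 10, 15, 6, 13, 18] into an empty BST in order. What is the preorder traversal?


Root = 35; build tree by BST insertion.
Preorder traversal: [35, 23, 10, 6, 15, 13, 18]


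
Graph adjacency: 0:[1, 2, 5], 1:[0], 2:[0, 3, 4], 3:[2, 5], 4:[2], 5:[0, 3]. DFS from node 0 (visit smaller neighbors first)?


DFS stack-based: start with [0]
Visit order: [0, 1, 2, 3, 5, 4]


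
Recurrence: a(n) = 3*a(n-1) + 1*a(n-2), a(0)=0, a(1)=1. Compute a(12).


Build bottom-up:
...a(10)=42837, a(11)=141481, a(12)=3*141481+1*42837=467280


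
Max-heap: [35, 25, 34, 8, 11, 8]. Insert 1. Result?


Append 1: [35, 25, 34, 8, 11, 8, 1]
Bubble up: no swaps needed
Result: [35, 25, 34, 8, 11, 8, 1]


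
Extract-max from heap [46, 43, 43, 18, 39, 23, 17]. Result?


Max = 46
Replace root with last, heapify down
Resulting heap: [43, 39, 43, 18, 17, 23]


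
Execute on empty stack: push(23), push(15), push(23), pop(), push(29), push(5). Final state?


push(23) -> [23]
push(15) -> [23, 15]
push(23) -> [23, 15, 23]
pop() returns 23 -> [23, 15]
push(29) -> [23, 15, 29]
push(5) -> [23, 15, 29, 5]
Final stack (bottom to top): [23, 15, 29, 5]


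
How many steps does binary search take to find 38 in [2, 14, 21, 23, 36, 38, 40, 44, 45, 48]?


Search for 38:
[0,9] mid=4 arr[4]=36
[5,9] mid=7 arr[7]=44
[5,6] mid=5 arr[5]=38
Total: 3 comparisons


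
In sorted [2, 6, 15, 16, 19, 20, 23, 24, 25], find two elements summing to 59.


Two pointers: lo=0, hi=8
No pair sums to 59


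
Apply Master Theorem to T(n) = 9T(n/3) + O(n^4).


a=9, b=3, c=4. log_3(9)=2 < c=4. Case 3: O(n^c) = O(n^4)
Complexity: O(n^4)


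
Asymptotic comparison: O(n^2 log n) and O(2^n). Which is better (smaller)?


n^2 log n grows slower than exponential
O(n^2 log n) is asymptotically smaller; O(2^n) grows faster


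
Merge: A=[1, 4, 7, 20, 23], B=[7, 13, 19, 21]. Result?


Compare heads, take smaller each step.
Merged: [1, 4, 7, 7, 13, 19, 20, 21, 23]


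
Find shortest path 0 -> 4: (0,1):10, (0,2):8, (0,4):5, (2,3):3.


Dijkstra from 0:
Distances: {0: 0, 1: 10, 2: 8, 3: 11, 4: 5}
Shortest distance to 4 = 5, path = [0, 4]


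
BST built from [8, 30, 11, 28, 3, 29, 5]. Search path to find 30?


BST root = 8
Search for 30: compare at each node
Path: [8, 30]


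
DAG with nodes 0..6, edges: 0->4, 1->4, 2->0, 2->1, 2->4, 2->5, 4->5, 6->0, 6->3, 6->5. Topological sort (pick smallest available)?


Kahn's algorithm, process smallest node first
Order: [2, 1, 6, 0, 3, 4, 5]


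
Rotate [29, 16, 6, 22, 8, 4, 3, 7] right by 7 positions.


Right rotate by 7: [16, 6, 22, 8, 4, 3, 7, 29]


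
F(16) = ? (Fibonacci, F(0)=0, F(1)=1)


F(n)=F(n-1)+F(n-2)
...F(14)=377, F(15)=610, F(16)=987


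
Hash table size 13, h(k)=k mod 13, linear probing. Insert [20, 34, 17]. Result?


Insertions: 20->slot 7; 34->slot 8; 17->slot 4
Table: [None, None, None, None, 17, None, None, 20, 34, None, None, None, None]


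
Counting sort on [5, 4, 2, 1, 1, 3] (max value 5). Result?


Count array: [0, 2, 1, 1, 1, 1]
Reconstruct: [1, 1, 2, 3, 4, 5]


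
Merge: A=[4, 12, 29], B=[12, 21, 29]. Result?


Compare heads, take smaller each step.
Merged: [4, 12, 12, 21, 29, 29]


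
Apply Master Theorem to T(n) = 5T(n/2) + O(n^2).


a=5, b=2, c=2. log_2(5)=2.322 > c=2. Case 1: O(n^log_b(a)) = O(n^2.322)
Complexity: O(n^2.322)


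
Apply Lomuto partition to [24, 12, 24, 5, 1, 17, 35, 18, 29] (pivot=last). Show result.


Elements <= 29 go left of pivot.
Result: [24, 12, 24, 5, 1, 17, 18, 29, 35], pivot at index 7


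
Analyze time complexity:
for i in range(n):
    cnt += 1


Per nesting level: O(n) = O(n)
Complexity: O(n)


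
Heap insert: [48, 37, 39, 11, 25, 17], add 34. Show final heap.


Append 34: [48, 37, 39, 11, 25, 17, 34]
Bubble up: no swaps needed
Result: [48, 37, 39, 11, 25, 17, 34]


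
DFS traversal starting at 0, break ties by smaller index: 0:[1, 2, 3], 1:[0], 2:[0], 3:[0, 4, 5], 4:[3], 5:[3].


DFS stack-based: start with [0]
Visit order: [0, 1, 2, 3, 4, 5]


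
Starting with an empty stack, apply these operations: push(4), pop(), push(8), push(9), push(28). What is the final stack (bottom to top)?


push(4) -> [4]
pop() returns 4 -> []
push(8) -> [8]
push(9) -> [8, 9]
push(28) -> [8, 9, 28]
Final stack (bottom to top): [8, 9, 28]


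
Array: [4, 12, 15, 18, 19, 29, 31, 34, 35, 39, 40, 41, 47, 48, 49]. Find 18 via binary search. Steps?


Search for 18:
[0,14] mid=7 arr[7]=34
[0,6] mid=3 arr[3]=18
Total: 2 comparisons


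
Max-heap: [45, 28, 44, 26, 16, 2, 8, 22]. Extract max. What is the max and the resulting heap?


Max = 45
Replace root with last, heapify down
Resulting heap: [44, 28, 22, 26, 16, 2, 8]


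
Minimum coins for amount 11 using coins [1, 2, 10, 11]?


dp[0]=0; dp[i]=1+min(dp[i-c] for c in coins)
...dp[6]=3, dp[7]=4, dp[8]=4, dp[9]=5, dp[10]=1, dp[11]=1
Minimum coins for 11 = 1


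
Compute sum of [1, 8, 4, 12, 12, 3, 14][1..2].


Prefix sums: [0, 1, 9, 13, 25, 37, 40, 54]
Sum[1..2] = prefix[3] - prefix[1] = 13 - 1 = 12


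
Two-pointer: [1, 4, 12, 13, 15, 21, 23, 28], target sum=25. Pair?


Two pointers: lo=0, hi=7
Found pair: (4, 21) summing to 25


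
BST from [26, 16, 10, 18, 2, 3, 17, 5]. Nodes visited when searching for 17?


BST root = 26
Search for 17: compare at each node
Path: [26, 16, 18, 17]


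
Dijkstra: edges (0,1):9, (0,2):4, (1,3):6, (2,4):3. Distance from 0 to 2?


Dijkstra from 0:
Distances: {0: 0, 1: 9, 2: 4, 3: 15, 4: 7}
Shortest distance to 2 = 4, path = [0, 2]


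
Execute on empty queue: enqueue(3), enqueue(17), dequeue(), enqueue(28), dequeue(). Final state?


enqueue(3) -> [3]
enqueue(17) -> [3, 17]
dequeue() returns 3 -> [17]
enqueue(28) -> [17, 28]
dequeue() returns 17 -> [28]
Final queue (front to back): [28]


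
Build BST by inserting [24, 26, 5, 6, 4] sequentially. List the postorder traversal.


Root = 24; build tree by BST insertion.
Postorder traversal: [4, 6, 5, 26, 24]


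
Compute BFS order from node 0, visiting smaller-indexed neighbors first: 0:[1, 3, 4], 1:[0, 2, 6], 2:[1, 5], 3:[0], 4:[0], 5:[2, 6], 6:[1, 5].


BFS queue: start with [0]
Visit order: [0, 1, 3, 4, 2, 6, 5]


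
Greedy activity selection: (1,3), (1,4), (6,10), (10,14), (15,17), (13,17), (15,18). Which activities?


Greedy: pick earliest-ending, then skip overlaps.
Selected (4 activities): [(1, 3), (6, 10), (10, 14), (15, 17)]


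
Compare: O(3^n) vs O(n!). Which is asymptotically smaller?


exponential (base 3) grows slower than factorial
O(3^n) is asymptotically smaller; O(n!) grows faster


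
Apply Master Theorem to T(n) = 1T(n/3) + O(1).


a=1, b=3, c=0. log_3(1)=0 = c=0. Case 2: O(n^c log n) = O(log n)
Complexity: O(log n)


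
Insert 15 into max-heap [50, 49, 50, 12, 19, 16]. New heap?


Append 15: [50, 49, 50, 12, 19, 16, 15]
Bubble up: no swaps needed
Result: [50, 49, 50, 12, 19, 16, 15]


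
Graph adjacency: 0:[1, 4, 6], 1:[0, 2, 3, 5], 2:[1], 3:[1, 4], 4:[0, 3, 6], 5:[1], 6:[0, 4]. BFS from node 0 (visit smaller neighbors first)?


BFS queue: start with [0]
Visit order: [0, 1, 4, 6, 2, 3, 5]


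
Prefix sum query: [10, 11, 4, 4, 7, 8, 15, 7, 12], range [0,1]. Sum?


Prefix sums: [0, 10, 21, 25, 29, 36, 44, 59, 66, 78]
Sum[0..1] = prefix[2] - prefix[0] = 21 - 0 = 21


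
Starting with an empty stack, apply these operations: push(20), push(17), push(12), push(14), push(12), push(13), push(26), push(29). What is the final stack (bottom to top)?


push(20) -> [20]
push(17) -> [20, 17]
push(12) -> [20, 17, 12]
push(14) -> [20, 17, 12, 14]
push(12) -> [20, 17, 12, 14, 12]
push(13) -> [20, 17, 12, 14, 12, 13]
push(26) -> [20, 17, 12, 14, 12, 13, 26]
push(29) -> [20, 17, 12, 14, 12, 13, 26, 29]
Final stack (bottom to top): [20, 17, 12, 14, 12, 13, 26, 29]


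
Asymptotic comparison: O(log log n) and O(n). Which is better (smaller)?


double-logarithmic grows slower than linear
O(log log n) is asymptotically smaller; O(n) grows faster


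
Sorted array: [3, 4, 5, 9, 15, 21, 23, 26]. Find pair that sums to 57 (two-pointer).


Two pointers: lo=0, hi=7
No pair sums to 57


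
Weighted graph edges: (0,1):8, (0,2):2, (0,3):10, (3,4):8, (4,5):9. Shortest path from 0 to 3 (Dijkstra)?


Dijkstra from 0:
Distances: {0: 0, 1: 8, 2: 2, 3: 10, 4: 18, 5: 27}
Shortest distance to 3 = 10, path = [0, 3]


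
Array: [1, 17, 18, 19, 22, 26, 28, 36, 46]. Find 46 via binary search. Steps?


Search for 46:
[0,8] mid=4 arr[4]=22
[5,8] mid=6 arr[6]=28
[7,8] mid=7 arr[7]=36
[8,8] mid=8 arr[8]=46
Total: 4 comparisons


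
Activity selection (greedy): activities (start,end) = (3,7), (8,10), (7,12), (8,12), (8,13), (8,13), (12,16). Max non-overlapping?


Greedy: pick earliest-ending, then skip overlaps.
Selected (3 activities): [(3, 7), (8, 10), (12, 16)]


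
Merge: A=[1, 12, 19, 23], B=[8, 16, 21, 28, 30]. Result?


Compare heads, take smaller each step.
Merged: [1, 8, 12, 16, 19, 21, 23, 28, 30]


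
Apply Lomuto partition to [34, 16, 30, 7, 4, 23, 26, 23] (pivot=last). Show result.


Elements <= 23 go left of pivot.
Result: [16, 7, 4, 23, 23, 34, 26, 30], pivot at index 4


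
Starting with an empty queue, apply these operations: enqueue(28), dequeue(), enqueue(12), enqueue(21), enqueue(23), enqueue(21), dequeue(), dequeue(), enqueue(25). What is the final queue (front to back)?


enqueue(28) -> [28]
dequeue() returns 28 -> []
enqueue(12) -> [12]
enqueue(21) -> [12, 21]
enqueue(23) -> [12, 21, 23]
enqueue(21) -> [12, 21, 23, 21]
dequeue() returns 12 -> [21, 23, 21]
dequeue() returns 21 -> [23, 21]
enqueue(25) -> [23, 21, 25]
Final queue (front to back): [23, 21, 25]


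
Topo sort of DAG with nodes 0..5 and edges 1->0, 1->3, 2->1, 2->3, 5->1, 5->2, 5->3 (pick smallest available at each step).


Kahn's algorithm, process smallest node first
Order: [4, 5, 2, 1, 0, 3]


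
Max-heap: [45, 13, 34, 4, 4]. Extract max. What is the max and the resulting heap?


Max = 45
Replace root with last, heapify down
Resulting heap: [34, 13, 4, 4]


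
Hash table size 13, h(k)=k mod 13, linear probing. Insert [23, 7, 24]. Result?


Insertions: 23->slot 10; 7->slot 7; 24->slot 11
Table: [None, None, None, None, None, None, None, 7, None, None, 23, 24, None]


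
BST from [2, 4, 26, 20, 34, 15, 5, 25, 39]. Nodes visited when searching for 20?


BST root = 2
Search for 20: compare at each node
Path: [2, 4, 26, 20]


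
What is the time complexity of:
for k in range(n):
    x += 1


Per nesting level: O(n) = O(n)
Complexity: O(n)


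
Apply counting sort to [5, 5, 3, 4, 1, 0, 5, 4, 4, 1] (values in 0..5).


Count array: [1, 2, 0, 1, 3, 3]
Reconstruct: [0, 1, 1, 3, 4, 4, 4, 5, 5, 5]


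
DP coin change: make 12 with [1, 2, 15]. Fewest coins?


dp[0]=0; dp[i]=1+min(dp[i-c] for c in coins)
...dp[7]=4, dp[8]=4, dp[9]=5, dp[10]=5, dp[11]=6, dp[12]=6
Minimum coins for 12 = 6


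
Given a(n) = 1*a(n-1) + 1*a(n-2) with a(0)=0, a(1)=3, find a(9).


Build bottom-up:
...a(7)=39, a(8)=63, a(9)=1*63+1*39=102


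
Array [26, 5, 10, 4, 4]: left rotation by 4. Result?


Left rotate by 4: [4, 26, 5, 10, 4]


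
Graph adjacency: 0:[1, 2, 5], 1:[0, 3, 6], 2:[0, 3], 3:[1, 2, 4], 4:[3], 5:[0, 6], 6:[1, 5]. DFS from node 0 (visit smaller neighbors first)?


DFS stack-based: start with [0]
Visit order: [0, 1, 3, 2, 4, 6, 5]


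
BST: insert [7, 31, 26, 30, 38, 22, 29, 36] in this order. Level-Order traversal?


Root = 7; build tree by BST insertion.
Level-Order traversal: [7, 31, 26, 38, 22, 30, 36, 29]


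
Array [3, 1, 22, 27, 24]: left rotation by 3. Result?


Left rotate by 3: [27, 24, 3, 1, 22]


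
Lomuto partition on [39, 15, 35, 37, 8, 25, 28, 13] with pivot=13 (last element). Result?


Elements <= 13 go left of pivot.
Result: [8, 13, 35, 37, 39, 25, 28, 15], pivot at index 1


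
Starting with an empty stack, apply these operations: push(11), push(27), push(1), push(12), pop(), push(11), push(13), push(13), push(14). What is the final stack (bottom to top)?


push(11) -> [11]
push(27) -> [11, 27]
push(1) -> [11, 27, 1]
push(12) -> [11, 27, 1, 12]
pop() returns 12 -> [11, 27, 1]
push(11) -> [11, 27, 1, 11]
push(13) -> [11, 27, 1, 11, 13]
push(13) -> [11, 27, 1, 11, 13, 13]
push(14) -> [11, 27, 1, 11, 13, 13, 14]
Final stack (bottom to top): [11, 27, 1, 11, 13, 13, 14]


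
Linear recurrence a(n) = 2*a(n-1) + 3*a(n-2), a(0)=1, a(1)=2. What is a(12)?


Build bottom-up:
...a(10)=44287, a(11)=132860, a(12)=2*132860+3*44287=398581


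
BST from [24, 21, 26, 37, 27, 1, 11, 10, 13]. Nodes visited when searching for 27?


BST root = 24
Search for 27: compare at each node
Path: [24, 26, 37, 27]


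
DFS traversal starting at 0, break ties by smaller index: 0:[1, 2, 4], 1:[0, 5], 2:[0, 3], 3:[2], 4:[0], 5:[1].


DFS stack-based: start with [0]
Visit order: [0, 1, 5, 2, 3, 4]


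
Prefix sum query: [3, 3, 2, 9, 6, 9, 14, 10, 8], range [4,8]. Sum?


Prefix sums: [0, 3, 6, 8, 17, 23, 32, 46, 56, 64]
Sum[4..8] = prefix[9] - prefix[4] = 64 - 17 = 47


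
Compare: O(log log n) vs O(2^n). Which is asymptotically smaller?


double-logarithmic grows slower than exponential
O(log log n) is asymptotically smaller; O(2^n) grows faster


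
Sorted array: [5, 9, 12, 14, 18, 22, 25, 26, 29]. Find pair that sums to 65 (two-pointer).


Two pointers: lo=0, hi=8
No pair sums to 65


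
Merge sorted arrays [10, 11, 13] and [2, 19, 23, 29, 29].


Compare heads, take smaller each step.
Merged: [2, 10, 11, 13, 19, 23, 29, 29]


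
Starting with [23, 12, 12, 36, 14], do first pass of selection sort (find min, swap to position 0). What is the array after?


After one pass: [12, 23, 12, 36, 14]


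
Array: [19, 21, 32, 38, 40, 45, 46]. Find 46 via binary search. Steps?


Search for 46:
[0,6] mid=3 arr[3]=38
[4,6] mid=5 arr[5]=45
[6,6] mid=6 arr[6]=46
Total: 3 comparisons


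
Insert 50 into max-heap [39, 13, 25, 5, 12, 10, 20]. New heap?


Append 50: [39, 13, 25, 5, 12, 10, 20, 50]
Bubble up: swap idx 7(50) with idx 3(5); swap idx 3(50) with idx 1(13); swap idx 1(50) with idx 0(39)
Result: [50, 39, 25, 13, 12, 10, 20, 5]


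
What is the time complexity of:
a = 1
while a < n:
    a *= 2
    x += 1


Per nesting level: O(log n) = O(log n)
Complexity: O(log n)


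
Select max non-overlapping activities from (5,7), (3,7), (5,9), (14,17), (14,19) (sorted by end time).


Greedy: pick earliest-ending, then skip overlaps.
Selected (2 activities): [(5, 7), (14, 17)]


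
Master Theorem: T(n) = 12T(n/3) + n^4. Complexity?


a=12, b=3, c=4. log_3(12)=2.262 < c=4. Case 3: O(n^c) = O(n^4)
Complexity: O(n^4)


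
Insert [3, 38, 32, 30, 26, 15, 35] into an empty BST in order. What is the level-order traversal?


Root = 3; build tree by BST insertion.
Level-Order traversal: [3, 38, 32, 30, 35, 26, 15]


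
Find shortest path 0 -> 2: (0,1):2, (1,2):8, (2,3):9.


Dijkstra from 0:
Distances: {0: 0, 1: 2, 2: 10, 3: 19}
Shortest distance to 2 = 10, path = [0, 1, 2]


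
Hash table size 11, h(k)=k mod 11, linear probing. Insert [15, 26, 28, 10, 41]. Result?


Insertions: 15->slot 4; 26->slot 5; 28->slot 6; 10->slot 10; 41->slot 8
Table: [None, None, None, None, 15, 26, 28, None, 41, None, 10]


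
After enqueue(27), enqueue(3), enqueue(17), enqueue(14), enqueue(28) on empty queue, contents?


enqueue(27) -> [27]
enqueue(3) -> [27, 3]
enqueue(17) -> [27, 3, 17]
enqueue(14) -> [27, 3, 17, 14]
enqueue(28) -> [27, 3, 17, 14, 28]
Final queue (front to back): [27, 3, 17, 14, 28]


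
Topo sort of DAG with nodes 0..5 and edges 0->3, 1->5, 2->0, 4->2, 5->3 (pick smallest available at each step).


Kahn's algorithm, process smallest node first
Order: [1, 4, 2, 0, 5, 3]


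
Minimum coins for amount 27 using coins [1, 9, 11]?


dp[0]=0; dp[i]=1+min(dp[i-c] for c in coins)
...dp[22]=2, dp[23]=3, dp[24]=4, dp[25]=5, dp[26]=6, dp[27]=3
Minimum coins for 27 = 3


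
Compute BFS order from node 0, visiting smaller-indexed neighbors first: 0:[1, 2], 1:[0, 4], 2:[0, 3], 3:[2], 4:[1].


BFS queue: start with [0]
Visit order: [0, 1, 2, 4, 3]


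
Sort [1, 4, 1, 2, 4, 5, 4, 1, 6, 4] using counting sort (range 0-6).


Count array: [0, 3, 1, 0, 4, 1, 1]
Reconstruct: [1, 1, 1, 2, 4, 4, 4, 4, 5, 6]


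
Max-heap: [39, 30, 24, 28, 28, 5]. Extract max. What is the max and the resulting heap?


Max = 39
Replace root with last, heapify down
Resulting heap: [30, 28, 24, 5, 28]


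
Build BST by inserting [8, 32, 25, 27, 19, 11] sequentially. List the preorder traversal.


Root = 8; build tree by BST insertion.
Preorder traversal: [8, 32, 25, 19, 11, 27]


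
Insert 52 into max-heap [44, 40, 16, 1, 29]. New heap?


Append 52: [44, 40, 16, 1, 29, 52]
Bubble up: swap idx 5(52) with idx 2(16); swap idx 2(52) with idx 0(44)
Result: [52, 40, 44, 1, 29, 16]


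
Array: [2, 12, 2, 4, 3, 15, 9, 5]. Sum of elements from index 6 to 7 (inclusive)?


Prefix sums: [0, 2, 14, 16, 20, 23, 38, 47, 52]
Sum[6..7] = prefix[8] - prefix[6] = 52 - 38 = 14


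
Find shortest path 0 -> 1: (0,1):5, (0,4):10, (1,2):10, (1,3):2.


Dijkstra from 0:
Distances: {0: 0, 1: 5, 2: 15, 3: 7, 4: 10}
Shortest distance to 1 = 5, path = [0, 1]


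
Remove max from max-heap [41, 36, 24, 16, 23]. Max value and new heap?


Max = 41
Replace root with last, heapify down
Resulting heap: [36, 23, 24, 16]


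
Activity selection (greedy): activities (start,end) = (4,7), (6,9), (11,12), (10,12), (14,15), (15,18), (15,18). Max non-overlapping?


Greedy: pick earliest-ending, then skip overlaps.
Selected (4 activities): [(4, 7), (11, 12), (14, 15), (15, 18)]


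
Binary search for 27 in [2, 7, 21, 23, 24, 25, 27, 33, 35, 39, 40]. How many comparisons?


Search for 27:
[0,10] mid=5 arr[5]=25
[6,10] mid=8 arr[8]=35
[6,7] mid=6 arr[6]=27
Total: 3 comparisons


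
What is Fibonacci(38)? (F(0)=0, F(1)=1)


F(n)=F(n-1)+F(n-2)
...F(36)=14930352, F(37)=24157817, F(38)=39088169


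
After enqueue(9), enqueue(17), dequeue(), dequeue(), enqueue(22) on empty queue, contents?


enqueue(9) -> [9]
enqueue(17) -> [9, 17]
dequeue() returns 9 -> [17]
dequeue() returns 17 -> []
enqueue(22) -> [22]
Final queue (front to back): [22]


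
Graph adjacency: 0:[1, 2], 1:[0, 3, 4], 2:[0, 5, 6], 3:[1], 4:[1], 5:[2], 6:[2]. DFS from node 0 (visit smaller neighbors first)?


DFS stack-based: start with [0]
Visit order: [0, 1, 3, 4, 2, 5, 6]


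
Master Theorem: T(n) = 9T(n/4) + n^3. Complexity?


a=9, b=4, c=3. log_4(9)=1.585 < c=3. Case 3: O(n^c) = O(n^3)
Complexity: O(n^3)


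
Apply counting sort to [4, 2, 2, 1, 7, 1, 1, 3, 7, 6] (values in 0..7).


Count array: [0, 3, 2, 1, 1, 0, 1, 2]
Reconstruct: [1, 1, 1, 2, 2, 3, 4, 6, 7, 7]


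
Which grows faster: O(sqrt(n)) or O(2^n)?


sublinear grows slower than exponential
O(sqrt(n)) is asymptotically smaller; O(2^n) grows faster


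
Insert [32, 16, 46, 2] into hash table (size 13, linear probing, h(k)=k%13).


Insertions: 32->slot 6; 16->slot 3; 46->slot 7; 2->slot 2
Table: [None, None, 2, 16, None, None, 32, 46, None, None, None, None, None]


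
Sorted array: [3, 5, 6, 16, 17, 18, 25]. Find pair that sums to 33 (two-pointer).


Two pointers: lo=0, hi=6
Found pair: (16, 17) summing to 33


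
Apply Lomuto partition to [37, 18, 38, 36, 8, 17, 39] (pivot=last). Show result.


Elements <= 39 go left of pivot.
Result: [37, 18, 38, 36, 8, 17, 39], pivot at index 6


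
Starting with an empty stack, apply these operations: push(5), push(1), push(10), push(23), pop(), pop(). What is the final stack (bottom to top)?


push(5) -> [5]
push(1) -> [5, 1]
push(10) -> [5, 1, 10]
push(23) -> [5, 1, 10, 23]
pop() returns 23 -> [5, 1, 10]
pop() returns 10 -> [5, 1]
Final stack (bottom to top): [5, 1]


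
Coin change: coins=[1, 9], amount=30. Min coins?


dp[0]=0; dp[i]=1+min(dp[i-c] for c in coins)
...dp[25]=9, dp[26]=10, dp[27]=3, dp[28]=4, dp[29]=5, dp[30]=6
Minimum coins for 30 = 6


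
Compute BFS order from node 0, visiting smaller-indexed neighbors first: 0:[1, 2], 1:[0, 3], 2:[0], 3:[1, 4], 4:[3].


BFS queue: start with [0]
Visit order: [0, 1, 2, 3, 4]


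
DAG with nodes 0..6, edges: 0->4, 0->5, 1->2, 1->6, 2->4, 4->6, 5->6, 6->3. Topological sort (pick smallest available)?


Kahn's algorithm, process smallest node first
Order: [0, 1, 2, 4, 5, 6, 3]


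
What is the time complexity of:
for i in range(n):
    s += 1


Per nesting level: O(n) = O(n)
Complexity: O(n)


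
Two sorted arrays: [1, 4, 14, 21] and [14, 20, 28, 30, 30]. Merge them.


Compare heads, take smaller each step.
Merged: [1, 4, 14, 14, 20, 21, 28, 30, 30]


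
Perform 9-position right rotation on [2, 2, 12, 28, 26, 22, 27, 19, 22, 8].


Right rotate by 9: [2, 12, 28, 26, 22, 27, 19, 22, 8, 2]


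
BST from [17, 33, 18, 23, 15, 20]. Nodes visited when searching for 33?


BST root = 17
Search for 33: compare at each node
Path: [17, 33]


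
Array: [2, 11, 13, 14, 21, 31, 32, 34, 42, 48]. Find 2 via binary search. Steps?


Search for 2:
[0,9] mid=4 arr[4]=21
[0,3] mid=1 arr[1]=11
[0,0] mid=0 arr[0]=2
Total: 3 comparisons


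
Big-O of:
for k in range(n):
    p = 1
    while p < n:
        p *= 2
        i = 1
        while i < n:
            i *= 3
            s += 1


Per nesting level: O(n) * O(log n) * O(log n) = O(n (log n)^2)
Complexity: O(n (log n)^2)


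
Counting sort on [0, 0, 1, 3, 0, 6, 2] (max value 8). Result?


Count array: [3, 1, 1, 1, 0, 0, 1, 0, 0]
Reconstruct: [0, 0, 0, 1, 2, 3, 6]


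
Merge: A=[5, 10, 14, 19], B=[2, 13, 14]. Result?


Compare heads, take smaller each step.
Merged: [2, 5, 10, 13, 14, 14, 19]


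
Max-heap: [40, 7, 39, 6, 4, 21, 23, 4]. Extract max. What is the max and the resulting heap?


Max = 40
Replace root with last, heapify down
Resulting heap: [39, 7, 23, 6, 4, 21, 4]


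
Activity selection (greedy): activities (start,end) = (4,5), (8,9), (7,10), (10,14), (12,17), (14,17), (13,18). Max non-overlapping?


Greedy: pick earliest-ending, then skip overlaps.
Selected (4 activities): [(4, 5), (8, 9), (10, 14), (14, 17)]


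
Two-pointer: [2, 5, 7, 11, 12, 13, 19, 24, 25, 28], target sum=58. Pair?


Two pointers: lo=0, hi=9
No pair sums to 58


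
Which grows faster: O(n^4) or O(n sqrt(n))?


n^1.5 grows slower than quartic
O(n sqrt(n)) is asymptotically smaller; O(n^4) grows faster


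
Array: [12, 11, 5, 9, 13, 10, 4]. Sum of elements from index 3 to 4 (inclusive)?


Prefix sums: [0, 12, 23, 28, 37, 50, 60, 64]
Sum[3..4] = prefix[5] - prefix[3] = 50 - 28 = 22


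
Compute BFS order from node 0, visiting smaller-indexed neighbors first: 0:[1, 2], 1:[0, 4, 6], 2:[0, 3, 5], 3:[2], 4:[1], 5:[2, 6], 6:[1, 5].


BFS queue: start with [0]
Visit order: [0, 1, 2, 4, 6, 3, 5]


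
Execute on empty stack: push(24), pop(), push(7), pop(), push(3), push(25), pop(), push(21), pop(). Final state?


push(24) -> [24]
pop() returns 24 -> []
push(7) -> [7]
pop() returns 7 -> []
push(3) -> [3]
push(25) -> [3, 25]
pop() returns 25 -> [3]
push(21) -> [3, 21]
pop() returns 21 -> [3]
Final stack (bottom to top): [3]


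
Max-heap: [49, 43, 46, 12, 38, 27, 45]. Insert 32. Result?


Append 32: [49, 43, 46, 12, 38, 27, 45, 32]
Bubble up: swap idx 7(32) with idx 3(12)
Result: [49, 43, 46, 32, 38, 27, 45, 12]
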